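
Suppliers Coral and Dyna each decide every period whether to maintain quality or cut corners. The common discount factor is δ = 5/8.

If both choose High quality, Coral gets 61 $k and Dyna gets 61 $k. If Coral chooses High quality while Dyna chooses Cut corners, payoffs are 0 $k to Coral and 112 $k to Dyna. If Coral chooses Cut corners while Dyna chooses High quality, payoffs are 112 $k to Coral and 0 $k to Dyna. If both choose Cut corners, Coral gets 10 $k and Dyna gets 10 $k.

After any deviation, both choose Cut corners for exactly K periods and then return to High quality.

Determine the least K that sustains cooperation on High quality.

2

No profitable deviation requires (61−10)(δ+…+δ^K) ≥ 112−61, i.e. δ+…+δ^K ≥ 1 ≈ 1.0000.
With δ = 5/8, the partial sums are K=1: 0.6250, K=2: 1.0156.
K = 2 is the first length at which the sum reaches 1.0000.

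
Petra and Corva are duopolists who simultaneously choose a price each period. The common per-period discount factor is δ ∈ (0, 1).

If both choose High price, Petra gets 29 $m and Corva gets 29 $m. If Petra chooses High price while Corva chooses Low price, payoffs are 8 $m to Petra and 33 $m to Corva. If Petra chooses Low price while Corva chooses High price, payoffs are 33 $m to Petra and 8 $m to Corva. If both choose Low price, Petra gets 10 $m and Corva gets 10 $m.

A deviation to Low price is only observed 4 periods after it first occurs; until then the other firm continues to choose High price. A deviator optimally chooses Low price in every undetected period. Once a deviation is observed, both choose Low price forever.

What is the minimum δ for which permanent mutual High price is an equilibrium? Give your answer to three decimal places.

0.646

The best deviation is to choose Low price for all 4 undetected periods, earning 33 each, then 10 forever once detected.
Deviation value: 33(1−δ^4)/(1−δ) + 10δ^4/(1−δ); cooperation value: 29/(1−δ).
IC: 29 ≥ 33(1−δ^4) + 10δ^4 = 33 − 23δ^4.
So δ^4 ≥ 4/23, giving δ ≥ (4/23)^(1/4) ≈ 0.646.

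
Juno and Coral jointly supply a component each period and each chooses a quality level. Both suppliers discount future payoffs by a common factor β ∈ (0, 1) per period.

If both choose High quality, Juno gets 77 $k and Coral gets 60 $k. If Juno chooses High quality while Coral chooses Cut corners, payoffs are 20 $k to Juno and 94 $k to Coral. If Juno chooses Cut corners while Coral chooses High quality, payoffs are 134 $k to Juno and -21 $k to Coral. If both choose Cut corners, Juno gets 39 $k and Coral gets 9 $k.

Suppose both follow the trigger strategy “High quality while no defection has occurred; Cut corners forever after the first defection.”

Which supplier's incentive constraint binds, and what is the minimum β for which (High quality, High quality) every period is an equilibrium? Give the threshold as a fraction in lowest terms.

Juno's threshold: (134−77)/(134−39) = 3/5.
Coral's threshold: (94−60)/(94−9) = 2/5.
3/5 > 2/5, so Juno binds and β* = 3/5.

Juno; β ≥ 3/5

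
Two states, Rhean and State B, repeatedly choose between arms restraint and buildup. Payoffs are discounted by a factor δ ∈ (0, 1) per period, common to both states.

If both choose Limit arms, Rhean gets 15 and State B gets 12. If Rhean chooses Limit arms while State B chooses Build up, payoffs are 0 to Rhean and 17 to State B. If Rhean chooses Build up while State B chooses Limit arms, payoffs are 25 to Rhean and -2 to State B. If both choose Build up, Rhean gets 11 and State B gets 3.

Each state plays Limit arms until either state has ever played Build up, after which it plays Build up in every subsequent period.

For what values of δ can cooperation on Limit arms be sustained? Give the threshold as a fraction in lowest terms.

5/7

Rhean's threshold: (25−15)/(25−11) = 5/7.
State B's threshold: (17−12)/(17−3) = 5/14.
5/7 > 5/14, so Rhean binds and δ* = 5/7.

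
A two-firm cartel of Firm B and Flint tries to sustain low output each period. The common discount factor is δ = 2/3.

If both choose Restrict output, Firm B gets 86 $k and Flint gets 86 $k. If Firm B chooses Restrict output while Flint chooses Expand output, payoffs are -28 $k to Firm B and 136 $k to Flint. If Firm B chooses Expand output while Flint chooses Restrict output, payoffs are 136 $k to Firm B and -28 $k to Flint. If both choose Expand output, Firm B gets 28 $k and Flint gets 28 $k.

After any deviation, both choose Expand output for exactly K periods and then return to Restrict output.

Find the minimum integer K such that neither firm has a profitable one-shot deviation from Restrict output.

Need Σ_{k=1}^{K} δ^k ≥ (136−86)/(86−28) = 0.8621 at δ = 2/3.
At K = 1 the sum is 0.6667 < 0.8621; at K = 2 it is 1.1111 ≥ 0.8621.
So the minimum punishment length is K = 2.

2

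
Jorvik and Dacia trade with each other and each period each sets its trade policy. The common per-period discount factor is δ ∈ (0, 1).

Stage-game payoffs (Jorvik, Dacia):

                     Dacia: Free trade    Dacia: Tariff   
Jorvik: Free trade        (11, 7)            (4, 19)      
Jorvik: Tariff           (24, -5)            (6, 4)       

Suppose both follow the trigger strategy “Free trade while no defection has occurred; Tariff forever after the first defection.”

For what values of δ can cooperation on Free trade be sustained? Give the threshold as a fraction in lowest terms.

4/5

For Jorvik: deviation gain 24−11 = 13, per-period punishment loss 11−6 = 5. IC gives δ ≥ 13/18.
For Dacia: gain 12, loss 3 per period, so δ ≥ 12/15 = 4/5.
The tighter constraint is Dacia's, so cooperation needs δ ≥ 4/5.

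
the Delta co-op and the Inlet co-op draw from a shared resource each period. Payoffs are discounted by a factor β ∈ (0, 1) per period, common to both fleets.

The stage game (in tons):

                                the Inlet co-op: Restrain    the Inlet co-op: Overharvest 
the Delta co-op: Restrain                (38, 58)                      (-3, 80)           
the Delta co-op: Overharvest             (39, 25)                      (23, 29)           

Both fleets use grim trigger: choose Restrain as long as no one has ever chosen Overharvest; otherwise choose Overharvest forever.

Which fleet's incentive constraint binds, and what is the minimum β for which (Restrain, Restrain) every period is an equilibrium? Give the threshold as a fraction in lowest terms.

the Delta co-op's threshold: (39−38)/(39−23) = 1/16.
the Inlet co-op's threshold: (80−58)/(80−29) = 22/51.
1/16 < 22/51, so the Inlet co-op binds and β* = 22/51.

the Inlet co-op; β ≥ 22/51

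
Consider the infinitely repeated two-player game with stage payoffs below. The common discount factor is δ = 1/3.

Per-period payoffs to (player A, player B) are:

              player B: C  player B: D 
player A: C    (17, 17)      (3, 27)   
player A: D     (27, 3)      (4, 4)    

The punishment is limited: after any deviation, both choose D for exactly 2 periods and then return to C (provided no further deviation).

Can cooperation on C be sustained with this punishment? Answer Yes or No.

No

A one-shot deviation gives 27 now, then 4 for 2 periods, then back to 17.
Gain from deviating: (27−17) today; loss: (17−4) in each of the next 2 periods.
No-deviation condition: (17−4)(δ+…+δ^2) ≥ 27−17, i.e. δ+…+δ^2 ≥ 10/13.
At δ = 1/3: δ+…+δ^2 = 0.4444 < 0.7692.
So cooperation is not sustainable.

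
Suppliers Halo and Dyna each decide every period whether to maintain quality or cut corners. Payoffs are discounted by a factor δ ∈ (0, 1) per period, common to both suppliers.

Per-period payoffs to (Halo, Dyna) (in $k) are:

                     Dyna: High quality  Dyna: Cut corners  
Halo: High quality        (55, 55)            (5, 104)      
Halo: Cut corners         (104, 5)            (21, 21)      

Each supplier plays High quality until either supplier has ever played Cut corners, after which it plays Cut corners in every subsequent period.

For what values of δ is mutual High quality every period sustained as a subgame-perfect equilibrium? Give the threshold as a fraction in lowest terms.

One-period gain from deviating is 104 − 55 = 49. The loss is 55 − 21 = 34 in every subsequent period, with present value 34·δ/(1−δ).
Deviation is unprofitable when 34·δ/(1−δ) ≥ 49, i.e. δ/(1−δ) ≥ 49/34.
Equivalently δ ≥ 49/(49+34) = 49/83.

49/83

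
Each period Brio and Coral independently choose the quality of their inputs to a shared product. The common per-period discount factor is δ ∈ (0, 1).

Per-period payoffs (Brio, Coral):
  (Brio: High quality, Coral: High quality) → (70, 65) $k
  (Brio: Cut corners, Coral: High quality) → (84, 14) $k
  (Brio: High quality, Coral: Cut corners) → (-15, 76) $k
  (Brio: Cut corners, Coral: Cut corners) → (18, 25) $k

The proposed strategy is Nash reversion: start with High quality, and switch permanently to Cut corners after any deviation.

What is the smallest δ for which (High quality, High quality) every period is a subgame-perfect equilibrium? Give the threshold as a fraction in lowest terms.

11/51

Brio: cooperation gives 70 each period; deviation gives 84 once then 18 forever.
  70/(1−δ) ≥ 84 + 18δ/(1−δ) ⇒ δ ≥ 14/66 = 7/33.
Coral: cooperation gives 65 each period; deviation gives 76 once then 25 forever.
  δ ≥ 11/51.
Both must hold, so the binding constraint is Coral's: δ ≥ 11/51.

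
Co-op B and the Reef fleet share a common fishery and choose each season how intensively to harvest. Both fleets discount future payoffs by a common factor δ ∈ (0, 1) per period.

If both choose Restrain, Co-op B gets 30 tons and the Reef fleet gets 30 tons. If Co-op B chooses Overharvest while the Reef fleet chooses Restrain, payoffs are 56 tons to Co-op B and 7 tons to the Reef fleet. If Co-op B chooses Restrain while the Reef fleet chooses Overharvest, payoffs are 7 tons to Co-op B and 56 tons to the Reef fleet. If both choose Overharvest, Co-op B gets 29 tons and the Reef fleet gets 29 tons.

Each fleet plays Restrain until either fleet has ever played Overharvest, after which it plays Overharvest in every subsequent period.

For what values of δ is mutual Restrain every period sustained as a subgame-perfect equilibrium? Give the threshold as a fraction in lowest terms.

26/27

Under grim trigger the critical discount factor is (T−C)/(T−P) with T = 56, C = 30, P = 29.
δ* = (56−30)/(56−29) = 26/27.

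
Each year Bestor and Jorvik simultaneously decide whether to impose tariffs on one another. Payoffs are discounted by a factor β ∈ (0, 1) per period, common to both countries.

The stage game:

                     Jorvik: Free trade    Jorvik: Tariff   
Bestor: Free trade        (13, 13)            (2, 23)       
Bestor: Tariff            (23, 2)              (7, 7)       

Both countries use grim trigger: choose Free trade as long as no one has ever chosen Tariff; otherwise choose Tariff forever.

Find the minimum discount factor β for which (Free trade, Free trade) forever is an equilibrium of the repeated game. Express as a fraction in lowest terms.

5/8

One-period gain from deviating is 23 − 13 = 10. The loss is 13 − 7 = 6 in every subsequent period, with present value 6·β/(1−β).
Deviation is unprofitable when 6·β/(1−β) ≥ 10, i.e. β/(1−β) ≥ 5/3.
Equivalently β ≥ 10/(10+6) = 5/8.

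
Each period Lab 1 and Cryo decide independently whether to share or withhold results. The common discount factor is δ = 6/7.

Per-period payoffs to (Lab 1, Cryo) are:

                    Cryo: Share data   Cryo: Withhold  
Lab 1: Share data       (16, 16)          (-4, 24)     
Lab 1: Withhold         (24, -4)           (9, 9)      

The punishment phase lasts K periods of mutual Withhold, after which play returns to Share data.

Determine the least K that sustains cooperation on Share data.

2

No profitable deviation requires (16−9)(δ+…+δ^K) ≥ 24−16, i.e. δ+…+δ^K ≥ 8/7 ≈ 1.1429.
With δ = 6/7, the partial sums are K=1: 0.8571, K=2: 1.5918.
K = 2 is the first length at which the sum reaches 1.1429.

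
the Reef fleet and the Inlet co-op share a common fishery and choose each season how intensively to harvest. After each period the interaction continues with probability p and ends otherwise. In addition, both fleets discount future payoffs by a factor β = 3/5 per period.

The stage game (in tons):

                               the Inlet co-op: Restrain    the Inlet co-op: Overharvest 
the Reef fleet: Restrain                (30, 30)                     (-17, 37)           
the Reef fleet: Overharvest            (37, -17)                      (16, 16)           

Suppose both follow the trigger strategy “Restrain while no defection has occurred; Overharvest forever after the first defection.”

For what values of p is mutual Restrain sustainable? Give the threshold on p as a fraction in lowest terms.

With continuation probability p and discount β, the effective per-period discount factor is βp.
Grim-trigger IC: βp ≥ (37−30)/(37−16) = 1/3.
So p ≥ (1/3)/(3/5) = 5/9.

5/9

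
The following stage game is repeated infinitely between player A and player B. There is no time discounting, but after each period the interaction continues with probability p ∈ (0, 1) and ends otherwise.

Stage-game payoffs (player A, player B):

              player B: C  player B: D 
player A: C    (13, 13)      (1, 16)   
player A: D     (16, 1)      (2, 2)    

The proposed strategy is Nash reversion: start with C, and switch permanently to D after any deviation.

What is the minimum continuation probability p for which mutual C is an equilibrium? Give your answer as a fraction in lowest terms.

With no time discounting, the continuation probability p plays the role of the discount factor.
Grim-trigger IC: 13/(1−p) ≥ 16 + 2p/(1−p) ⇒ p ≥ (16−13)/(16−2) = 3/14.

3/14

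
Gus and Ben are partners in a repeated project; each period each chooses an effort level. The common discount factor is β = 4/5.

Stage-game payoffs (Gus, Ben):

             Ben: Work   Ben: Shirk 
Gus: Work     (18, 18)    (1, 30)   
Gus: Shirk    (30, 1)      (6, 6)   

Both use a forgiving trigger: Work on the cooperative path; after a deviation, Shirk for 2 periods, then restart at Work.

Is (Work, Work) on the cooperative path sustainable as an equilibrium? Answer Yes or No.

Yes

Comparing payoff streams over the 3 periods until play realigns: cooperate → 18(1+β+…+β^2); deviate → 30 + 6(β+…+β^2).
Cooperation is sustained iff (18−6)(β+…+β^2) ≥ 30−18.
β+…+β^2 = 4/5·(1−(4/5)^2)/(1−4/5) = 1.4400, and (30−18)/(18−6) = 1.0000.
1.4400 ≥ 1.0000, so cooperation is sustainable.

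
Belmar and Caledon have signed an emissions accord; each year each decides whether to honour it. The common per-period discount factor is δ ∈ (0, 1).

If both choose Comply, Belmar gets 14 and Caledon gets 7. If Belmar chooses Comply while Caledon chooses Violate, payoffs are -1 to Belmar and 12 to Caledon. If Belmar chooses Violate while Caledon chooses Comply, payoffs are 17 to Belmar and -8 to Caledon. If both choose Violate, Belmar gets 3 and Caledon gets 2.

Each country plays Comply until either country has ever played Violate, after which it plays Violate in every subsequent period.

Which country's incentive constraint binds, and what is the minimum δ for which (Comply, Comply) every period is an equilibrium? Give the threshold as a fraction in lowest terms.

For Belmar: deviation gain 17−14 = 3, per-period punishment loss 14−3 = 11. IC gives δ ≥ 3/14.
For Caledon: gain 5, loss 5 per period, so δ ≥ 5/10 = 1/2.
The tighter constraint is Caledon's, so cooperation needs δ ≥ 1/2.

Caledon; δ ≥ 1/2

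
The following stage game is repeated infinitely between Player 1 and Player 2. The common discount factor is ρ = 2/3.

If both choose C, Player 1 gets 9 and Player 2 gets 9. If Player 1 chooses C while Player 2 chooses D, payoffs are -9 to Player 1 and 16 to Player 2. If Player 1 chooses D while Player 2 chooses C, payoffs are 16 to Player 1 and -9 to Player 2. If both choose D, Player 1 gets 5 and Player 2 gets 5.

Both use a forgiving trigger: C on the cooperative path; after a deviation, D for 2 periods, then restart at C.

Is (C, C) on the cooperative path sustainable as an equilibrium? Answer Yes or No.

A one-shot deviation gives 16 now, then 5 for 2 periods, then back to 9.
Gain from deviating: (16−9) today; loss: (9−5) in each of the next 2 periods.
No-deviation condition: (9−5)(ρ+…+ρ^2) ≥ 16−9, i.e. ρ+…+ρ^2 ≥ 7/4.
At ρ = 2/3: ρ+…+ρ^2 = 1.1111 < 1.7500.
So cooperation is not sustainable.

No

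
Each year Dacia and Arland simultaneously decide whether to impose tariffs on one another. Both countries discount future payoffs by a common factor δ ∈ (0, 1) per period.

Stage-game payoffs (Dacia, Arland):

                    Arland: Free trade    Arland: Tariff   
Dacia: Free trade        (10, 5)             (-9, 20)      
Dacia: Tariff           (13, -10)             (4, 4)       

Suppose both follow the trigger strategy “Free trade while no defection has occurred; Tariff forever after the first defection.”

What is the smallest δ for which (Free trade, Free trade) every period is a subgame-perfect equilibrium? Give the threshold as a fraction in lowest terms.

15/16

For Dacia: deviation gain 13−10 = 3, per-period punishment loss 10−4 = 6. IC gives δ ≥ 3/9 = 1/3.
For Arland: gain 15, loss 1 per period, so δ ≥ 15/16.
The tighter constraint is Arland's, so cooperation needs δ ≥ 15/16.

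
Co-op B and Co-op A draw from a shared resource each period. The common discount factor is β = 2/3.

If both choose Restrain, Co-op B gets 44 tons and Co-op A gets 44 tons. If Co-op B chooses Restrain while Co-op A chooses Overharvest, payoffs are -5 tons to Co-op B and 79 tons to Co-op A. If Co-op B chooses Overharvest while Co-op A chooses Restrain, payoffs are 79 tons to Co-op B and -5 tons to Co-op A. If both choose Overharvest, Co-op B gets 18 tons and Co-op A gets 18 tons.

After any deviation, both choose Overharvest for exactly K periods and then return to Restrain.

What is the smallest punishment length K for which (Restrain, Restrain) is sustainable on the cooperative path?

3

Need Σ_{k=1}^{K} β^k ≥ (79−44)/(44−18) = 1.3462 at β = 2/3.
At K = 2 the sum is 1.1111 < 1.3462; at K = 3 it is 1.4074 ≥ 1.3462.
So the minimum punishment length is K = 3.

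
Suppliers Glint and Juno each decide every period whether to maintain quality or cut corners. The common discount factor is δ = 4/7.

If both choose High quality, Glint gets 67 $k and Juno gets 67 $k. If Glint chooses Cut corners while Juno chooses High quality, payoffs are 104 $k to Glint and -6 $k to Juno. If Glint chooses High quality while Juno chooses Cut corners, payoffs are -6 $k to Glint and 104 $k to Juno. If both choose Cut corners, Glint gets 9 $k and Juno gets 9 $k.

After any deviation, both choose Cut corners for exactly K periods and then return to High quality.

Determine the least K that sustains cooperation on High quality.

No profitable deviation requires (67−9)(δ+…+δ^K) ≥ 104−67, i.e. δ+…+δ^K ≥ 37/58 ≈ 0.6379.
With δ = 4/7, the partial sums are K=1: 0.5714, K=2: 0.8980.
K = 2 is the first length at which the sum reaches 0.6379.

2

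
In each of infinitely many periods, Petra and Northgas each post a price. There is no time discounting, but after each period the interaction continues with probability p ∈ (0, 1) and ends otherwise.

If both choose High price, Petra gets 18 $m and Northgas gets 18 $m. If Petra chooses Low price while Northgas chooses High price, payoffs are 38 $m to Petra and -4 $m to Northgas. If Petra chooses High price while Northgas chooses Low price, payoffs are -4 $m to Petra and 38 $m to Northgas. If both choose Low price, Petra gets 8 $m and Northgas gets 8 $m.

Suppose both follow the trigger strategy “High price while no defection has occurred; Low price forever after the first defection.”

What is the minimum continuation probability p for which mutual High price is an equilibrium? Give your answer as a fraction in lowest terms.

Expected cooperation value is 18 + p·18 + p²·18 + … = 18/(1−p); deviation gives 38 + p·8/(1−p).
18 ≥ 38(1−p) + 8p ⇒ 30p ≥ 20 ⇒ p ≥ 20/30 = 2/3.

2/3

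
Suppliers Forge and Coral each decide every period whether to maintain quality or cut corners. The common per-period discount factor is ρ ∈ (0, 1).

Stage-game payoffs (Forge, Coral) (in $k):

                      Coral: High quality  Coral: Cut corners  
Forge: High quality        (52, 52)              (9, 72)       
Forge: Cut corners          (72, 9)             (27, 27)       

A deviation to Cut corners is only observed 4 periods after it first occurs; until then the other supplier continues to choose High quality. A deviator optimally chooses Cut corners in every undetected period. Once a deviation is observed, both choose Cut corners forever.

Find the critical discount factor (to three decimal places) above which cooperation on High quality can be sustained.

Deviating for the 4 undetected periods gains 72−52 = 20 per period over cooperation, then loses 52−27 = 25 per period forever once punishment starts.
Gain: 20(1 + ρ + … + ρ^3); loss: 25·ρ^4/(1−ρ).
No profitable deviation ⇔ 20(1−ρ^4) ≤ 25·ρ^4, i.e. ρ^4 ≥ 20/(20+25) = 4/9.
Hence ρ ≥ (4/9)^(1/4) ≈ 0.816.

0.816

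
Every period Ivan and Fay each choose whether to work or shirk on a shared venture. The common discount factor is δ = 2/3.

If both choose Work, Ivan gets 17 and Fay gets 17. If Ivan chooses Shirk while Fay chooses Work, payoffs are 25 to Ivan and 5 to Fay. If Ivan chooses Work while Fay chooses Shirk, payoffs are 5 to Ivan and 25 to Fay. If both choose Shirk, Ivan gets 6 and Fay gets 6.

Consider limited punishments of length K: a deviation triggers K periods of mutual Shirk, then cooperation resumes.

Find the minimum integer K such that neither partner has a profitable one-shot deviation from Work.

IC: δ(1−δ^K)/(1−δ) ≥ (25−17)/(17−6) = 8/11.
With δ = 2/3: need 1 − δ^K ≥ 8/11·(1−2/3)/(2/3), i.e. δ^K ≤ 0.6364.
Since (2/3)^1 = 0.6667 and (2/3)^2 = 0.4444, the smallest such K is 2.

2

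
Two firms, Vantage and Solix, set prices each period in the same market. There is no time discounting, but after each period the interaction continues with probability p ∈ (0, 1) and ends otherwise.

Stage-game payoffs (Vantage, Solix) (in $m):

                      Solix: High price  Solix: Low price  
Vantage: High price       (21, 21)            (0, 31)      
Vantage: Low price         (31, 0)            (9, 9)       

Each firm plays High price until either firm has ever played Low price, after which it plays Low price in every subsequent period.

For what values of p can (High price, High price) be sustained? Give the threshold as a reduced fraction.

Expected cooperation value is 21 + p·21 + p²·21 + … = 21/(1−p); deviation gives 31 + p·9/(1−p).
21 ≥ 31(1−p) + 9p ⇒ 22p ≥ 10 ⇒ p ≥ 10/22 = 5/11.

5/11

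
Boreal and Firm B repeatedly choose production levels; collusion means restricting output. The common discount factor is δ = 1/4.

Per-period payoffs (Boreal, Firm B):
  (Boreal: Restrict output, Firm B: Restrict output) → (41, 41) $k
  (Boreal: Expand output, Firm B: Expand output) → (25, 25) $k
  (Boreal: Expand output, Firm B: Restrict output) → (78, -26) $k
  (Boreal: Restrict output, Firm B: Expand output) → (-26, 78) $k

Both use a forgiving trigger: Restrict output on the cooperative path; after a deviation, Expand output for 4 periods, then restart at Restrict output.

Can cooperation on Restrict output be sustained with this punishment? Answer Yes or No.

Comparing payoff streams over the 5 periods until play realigns: cooperate → 41(1+δ+…+δ^4); deviate → 78 + 25(δ+…+δ^4).
Cooperation is sustained iff (41−25)(δ+…+δ^4) ≥ 78−41.
δ+…+δ^4 = 1/4·(1−(1/4)^4)/(1−1/4) = 0.3320, and (78−41)/(41−25) = 2.3125.
0.3320 < 2.3125, so cooperation is not sustainable.

No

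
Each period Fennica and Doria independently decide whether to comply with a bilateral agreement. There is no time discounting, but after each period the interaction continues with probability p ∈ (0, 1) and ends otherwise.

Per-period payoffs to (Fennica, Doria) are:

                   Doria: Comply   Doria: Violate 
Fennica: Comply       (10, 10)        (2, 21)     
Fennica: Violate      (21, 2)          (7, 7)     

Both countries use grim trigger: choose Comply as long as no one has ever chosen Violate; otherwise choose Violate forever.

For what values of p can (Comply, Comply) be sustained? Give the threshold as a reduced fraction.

Expected cooperation value is 10 + p·10 + p²·10 + … = 10/(1−p); deviation gives 21 + p·7/(1−p).
10 ≥ 21(1−p) + 7p ⇒ 14p ≥ 11 ⇒ p ≥ 11/14.

11/14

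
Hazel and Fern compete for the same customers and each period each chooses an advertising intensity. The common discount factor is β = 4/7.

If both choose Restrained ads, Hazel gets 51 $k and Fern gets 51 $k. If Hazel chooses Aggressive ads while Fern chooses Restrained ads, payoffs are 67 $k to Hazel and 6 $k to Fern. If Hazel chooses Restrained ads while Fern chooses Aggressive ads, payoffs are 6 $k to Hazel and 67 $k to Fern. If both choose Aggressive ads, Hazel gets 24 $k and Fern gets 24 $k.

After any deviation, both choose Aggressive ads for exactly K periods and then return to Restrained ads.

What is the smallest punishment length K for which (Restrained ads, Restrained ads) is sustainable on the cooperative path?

2

IC: β(1−β^K)/(1−β) ≥ (67−51)/(51−24) = 16/27.
With β = 4/7: need 1 − β^K ≥ 16/27·(1−4/7)/(4/7), i.e. β^K ≤ 0.5556.
Since (4/7)^1 = 0.5714 and (4/7)^2 = 0.3265, the smallest such K is 2.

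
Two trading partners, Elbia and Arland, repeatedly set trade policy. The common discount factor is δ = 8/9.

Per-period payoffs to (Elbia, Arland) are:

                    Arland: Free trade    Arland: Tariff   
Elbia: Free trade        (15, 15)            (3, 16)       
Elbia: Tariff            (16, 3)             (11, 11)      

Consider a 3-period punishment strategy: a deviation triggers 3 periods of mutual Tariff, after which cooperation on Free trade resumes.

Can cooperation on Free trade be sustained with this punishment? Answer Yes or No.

Yes

A one-shot deviation gives 16 now, then 11 for 3 periods, then back to 15.
Gain from deviating: (16−15) today; loss: (15−11) in each of the next 3 periods.
No-deviation condition: (15−11)(δ+…+δ^3) ≥ 16−15, i.e. δ+…+δ^3 ≥ 1/4.
At δ = 8/9: δ+…+δ^3 = 2.3813 ≥ 0.2500.
So cooperation is sustainable.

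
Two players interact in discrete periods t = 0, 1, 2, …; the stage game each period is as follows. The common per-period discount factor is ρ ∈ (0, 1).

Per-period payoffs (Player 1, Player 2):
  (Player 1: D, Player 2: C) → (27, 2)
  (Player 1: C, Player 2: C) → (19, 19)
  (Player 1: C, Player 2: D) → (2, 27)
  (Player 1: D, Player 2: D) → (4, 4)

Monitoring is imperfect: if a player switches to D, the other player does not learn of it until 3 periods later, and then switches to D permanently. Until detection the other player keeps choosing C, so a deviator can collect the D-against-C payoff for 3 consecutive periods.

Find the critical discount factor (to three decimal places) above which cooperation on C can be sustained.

0.703

Deviating for the 3 undetected periods gains 27−19 = 8 per period over cooperation, then loses 19−4 = 15 per period forever once punishment starts.
Gain: 8(1 + ρ + … + ρ^2); loss: 15·ρ^3/(1−ρ).
No profitable deviation ⇔ 8(1−ρ^3) ≤ 15·ρ^3, i.e. ρ^3 ≥ 8/(8+15) = 8/23.
Hence ρ ≥ (8/23)^(1/3) ≈ 0.703.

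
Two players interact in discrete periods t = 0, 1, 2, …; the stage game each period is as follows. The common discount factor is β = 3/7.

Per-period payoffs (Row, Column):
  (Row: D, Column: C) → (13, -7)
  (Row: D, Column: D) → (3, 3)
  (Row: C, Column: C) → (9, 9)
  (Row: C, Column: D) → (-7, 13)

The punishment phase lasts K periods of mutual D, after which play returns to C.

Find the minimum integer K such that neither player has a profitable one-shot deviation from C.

No profitable deviation requires (9−3)(β+…+β^K) ≥ 13−9, i.e. β+…+β^K ≥ 2/3 ≈ 0.6667.
With β = 3/7, the partial sums are K=1: 0.4286, K=2: 0.6122, K=3: 0.6910.
K = 3 is the first length at which the sum reaches 0.6667.

3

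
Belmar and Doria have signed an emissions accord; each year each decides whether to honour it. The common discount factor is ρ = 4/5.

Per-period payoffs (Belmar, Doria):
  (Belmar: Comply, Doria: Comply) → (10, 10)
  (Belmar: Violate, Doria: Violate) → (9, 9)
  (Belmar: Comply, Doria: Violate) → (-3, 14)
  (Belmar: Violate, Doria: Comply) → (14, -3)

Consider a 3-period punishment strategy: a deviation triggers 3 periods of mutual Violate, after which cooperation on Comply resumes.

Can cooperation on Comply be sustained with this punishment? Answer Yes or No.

No

IC: ρ+…+ρ^3 ≥ (14−10)/(10−9) = 4.
At ρ = 4/5: partial sum = 1.9520 < 4.0000. Cooperation not sustainable.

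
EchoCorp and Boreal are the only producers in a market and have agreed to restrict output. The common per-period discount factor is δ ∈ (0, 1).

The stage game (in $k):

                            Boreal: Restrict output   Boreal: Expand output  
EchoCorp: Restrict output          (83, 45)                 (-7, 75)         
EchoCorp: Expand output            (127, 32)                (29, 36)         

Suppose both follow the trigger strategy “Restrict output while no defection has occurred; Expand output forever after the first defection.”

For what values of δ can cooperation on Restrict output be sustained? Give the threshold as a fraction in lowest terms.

10/13

EchoCorp: cooperation gives 83 each period; deviation gives 127 once then 29 forever.
  83/(1−δ) ≥ 127 + 29δ/(1−δ) ⇒ δ ≥ 44/98 = 22/49.
Boreal: cooperation gives 45 each period; deviation gives 75 once then 36 forever.
  δ ≥ 30/39 = 10/13.
Both must hold, so the binding constraint is Boreal's: δ ≥ 10/13.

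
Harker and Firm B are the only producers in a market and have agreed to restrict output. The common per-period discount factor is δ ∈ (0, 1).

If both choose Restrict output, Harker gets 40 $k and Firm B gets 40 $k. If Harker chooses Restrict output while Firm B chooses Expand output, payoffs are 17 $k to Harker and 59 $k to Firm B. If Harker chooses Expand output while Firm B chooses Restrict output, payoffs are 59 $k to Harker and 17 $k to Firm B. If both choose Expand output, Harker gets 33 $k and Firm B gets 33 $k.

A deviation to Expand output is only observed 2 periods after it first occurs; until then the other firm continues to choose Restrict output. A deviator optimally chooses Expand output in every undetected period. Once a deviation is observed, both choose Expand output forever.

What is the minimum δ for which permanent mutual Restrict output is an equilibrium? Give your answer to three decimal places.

0.855

The best deviation is to choose Expand output for all 2 undetected periods, earning 59 each, then 33 forever once detected.
Deviation value: 59(1−δ^2)/(1−δ) + 33δ^2/(1−δ); cooperation value: 40/(1−δ).
IC: 40 ≥ 59(1−δ^2) + 33δ^2 = 59 − 26δ^2.
So δ^2 ≥ 19/26, giving δ ≥ (19/26)^(1/2) ≈ 0.855.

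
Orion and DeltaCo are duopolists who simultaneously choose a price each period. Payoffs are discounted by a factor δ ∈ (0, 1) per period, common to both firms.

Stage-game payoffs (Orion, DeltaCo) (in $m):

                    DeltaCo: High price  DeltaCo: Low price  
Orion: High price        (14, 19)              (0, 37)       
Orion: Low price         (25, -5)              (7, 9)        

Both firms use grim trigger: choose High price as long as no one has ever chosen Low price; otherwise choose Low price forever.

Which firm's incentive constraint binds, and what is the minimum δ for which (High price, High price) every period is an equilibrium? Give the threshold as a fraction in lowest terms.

DeltaCo; δ ≥ 9/14

Orion's threshold: (25−14)/(25−7) = 11/18.
DeltaCo's threshold: (37−19)/(37−9) = 9/14.
11/18 < 9/14, so DeltaCo binds and δ* = 9/14.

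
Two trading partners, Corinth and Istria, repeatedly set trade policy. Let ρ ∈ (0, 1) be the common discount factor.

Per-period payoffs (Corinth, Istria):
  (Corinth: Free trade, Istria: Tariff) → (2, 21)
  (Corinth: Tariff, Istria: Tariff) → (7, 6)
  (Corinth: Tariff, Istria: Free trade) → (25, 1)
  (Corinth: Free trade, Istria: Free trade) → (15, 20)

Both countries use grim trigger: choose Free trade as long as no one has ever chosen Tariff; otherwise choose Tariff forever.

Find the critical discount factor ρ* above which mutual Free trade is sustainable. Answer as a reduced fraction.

5/9

For Corinth: deviation gain 25−15 = 10, per-period punishment loss 15−7 = 8. IC gives ρ ≥ 10/18 = 5/9.
For Istria: gain 1, loss 14 per period, so ρ ≥ 1/15.
The tighter constraint is Corinth's, so cooperation needs ρ ≥ 5/9.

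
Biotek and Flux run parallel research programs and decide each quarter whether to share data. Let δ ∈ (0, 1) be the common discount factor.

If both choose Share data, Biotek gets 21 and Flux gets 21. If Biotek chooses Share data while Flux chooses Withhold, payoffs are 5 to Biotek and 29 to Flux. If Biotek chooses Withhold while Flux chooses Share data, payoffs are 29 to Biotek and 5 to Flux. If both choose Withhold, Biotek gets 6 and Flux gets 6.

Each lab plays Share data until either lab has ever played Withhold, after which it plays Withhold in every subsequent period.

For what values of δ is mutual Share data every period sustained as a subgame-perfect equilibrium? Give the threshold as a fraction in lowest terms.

Under grim trigger the critical discount factor is (T−C)/(T−P) with T = 29, C = 21, P = 6.
δ* = (29−21)/(29−6) = 8/23.

8/23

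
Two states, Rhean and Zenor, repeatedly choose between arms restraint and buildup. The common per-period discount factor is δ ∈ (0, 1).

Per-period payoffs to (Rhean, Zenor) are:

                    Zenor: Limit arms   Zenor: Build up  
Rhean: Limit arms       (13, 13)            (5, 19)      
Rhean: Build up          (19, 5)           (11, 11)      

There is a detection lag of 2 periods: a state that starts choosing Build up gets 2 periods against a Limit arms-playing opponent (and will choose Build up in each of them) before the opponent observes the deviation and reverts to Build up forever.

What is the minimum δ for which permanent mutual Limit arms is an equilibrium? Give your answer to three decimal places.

Deviating for the 2 undetected periods gains 19−13 = 6 per period over cooperation, then loses 13−11 = 2 per period forever once punishment starts.
Gain: 6(1 + δ + … + δ^1); loss: 2·δ^2/(1−δ).
No profitable deviation ⇔ 6(1−δ^2) ≤ 2·δ^2, i.e. δ^2 ≥ 6/(6+2) = 3/4.
Hence δ ≥ (3/4)^(1/2) ≈ 0.866.

0.866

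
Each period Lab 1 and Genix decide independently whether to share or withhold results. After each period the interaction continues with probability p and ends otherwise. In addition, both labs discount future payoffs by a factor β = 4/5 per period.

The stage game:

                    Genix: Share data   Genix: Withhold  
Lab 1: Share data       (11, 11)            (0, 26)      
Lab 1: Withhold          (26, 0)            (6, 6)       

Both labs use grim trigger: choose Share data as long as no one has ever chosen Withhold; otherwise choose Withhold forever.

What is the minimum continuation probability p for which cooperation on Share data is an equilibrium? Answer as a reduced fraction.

Expected continuation weight on next period's payoff is β·p = 4/5·p, which plays the role of the discount factor.
Cooperation requires 4/5·p ≥ (26−11)/(26−6) = 3/4, hence p ≥ 15/16.

15/16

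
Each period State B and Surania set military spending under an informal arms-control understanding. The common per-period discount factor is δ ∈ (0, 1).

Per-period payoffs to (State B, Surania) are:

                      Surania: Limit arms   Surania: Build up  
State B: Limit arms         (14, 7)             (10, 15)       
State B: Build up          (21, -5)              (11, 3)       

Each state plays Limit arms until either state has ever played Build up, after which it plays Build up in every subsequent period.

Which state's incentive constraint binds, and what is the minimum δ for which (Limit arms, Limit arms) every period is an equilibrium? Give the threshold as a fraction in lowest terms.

State B; δ ≥ 7/10

State B's threshold: (21−14)/(21−11) = 7/10.
Surania's threshold: (15−7)/(15−3) = 2/3.
7/10 > 2/3, so State B binds and δ* = 7/10.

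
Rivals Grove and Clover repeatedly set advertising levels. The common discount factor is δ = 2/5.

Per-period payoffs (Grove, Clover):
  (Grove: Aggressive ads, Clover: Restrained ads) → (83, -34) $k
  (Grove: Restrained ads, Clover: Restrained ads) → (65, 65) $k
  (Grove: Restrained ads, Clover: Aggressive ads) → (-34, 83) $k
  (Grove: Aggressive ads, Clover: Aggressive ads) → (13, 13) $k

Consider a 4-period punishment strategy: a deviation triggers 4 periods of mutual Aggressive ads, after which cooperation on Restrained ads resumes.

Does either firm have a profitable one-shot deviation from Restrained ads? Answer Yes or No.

No

A one-shot deviation gives 83 now, then 13 for 4 periods, then back to 65.
Gain from deviating: (83−65) today; loss: (65−13) in each of the next 4 periods.
No-deviation condition: (65−13)(δ+…+δ^4) ≥ 83−65, i.e. δ+…+δ^4 ≥ 9/26.
At δ = 2/5: δ+…+δ^4 = 0.6496 ≥ 0.3462.
So cooperation is sustainable.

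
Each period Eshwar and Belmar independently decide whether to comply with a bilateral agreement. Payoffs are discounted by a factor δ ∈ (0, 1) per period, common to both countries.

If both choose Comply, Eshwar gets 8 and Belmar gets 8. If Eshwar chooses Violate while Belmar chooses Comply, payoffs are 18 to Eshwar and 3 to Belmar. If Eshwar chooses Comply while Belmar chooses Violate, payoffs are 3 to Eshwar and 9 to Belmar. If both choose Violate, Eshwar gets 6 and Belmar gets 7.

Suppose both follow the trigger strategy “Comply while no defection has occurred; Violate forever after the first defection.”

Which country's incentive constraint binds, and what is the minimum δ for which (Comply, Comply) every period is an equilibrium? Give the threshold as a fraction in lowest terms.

Eshwar; δ ≥ 5/6

Eshwar's threshold: (18−8)/(18−6) = 5/6.
Belmar's threshold: (9−8)/(9−7) = 1/2.
5/6 > 1/2, so Eshwar binds and δ* = 5/6.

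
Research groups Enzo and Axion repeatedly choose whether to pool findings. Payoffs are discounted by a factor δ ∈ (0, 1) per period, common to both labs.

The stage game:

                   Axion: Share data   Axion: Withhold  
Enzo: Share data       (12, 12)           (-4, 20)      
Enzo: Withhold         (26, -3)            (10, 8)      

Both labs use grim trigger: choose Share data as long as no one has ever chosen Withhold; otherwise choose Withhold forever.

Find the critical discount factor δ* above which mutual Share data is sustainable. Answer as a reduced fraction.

For Enzo: deviation gain 26−12 = 14, per-period punishment loss 12−10 = 2. IC gives δ ≥ 14/16 = 7/8.
For Axion: gain 8, loss 4 per period, so δ ≥ 8/12 = 2/3.
The tighter constraint is Enzo's, so cooperation needs δ ≥ 7/8.

7/8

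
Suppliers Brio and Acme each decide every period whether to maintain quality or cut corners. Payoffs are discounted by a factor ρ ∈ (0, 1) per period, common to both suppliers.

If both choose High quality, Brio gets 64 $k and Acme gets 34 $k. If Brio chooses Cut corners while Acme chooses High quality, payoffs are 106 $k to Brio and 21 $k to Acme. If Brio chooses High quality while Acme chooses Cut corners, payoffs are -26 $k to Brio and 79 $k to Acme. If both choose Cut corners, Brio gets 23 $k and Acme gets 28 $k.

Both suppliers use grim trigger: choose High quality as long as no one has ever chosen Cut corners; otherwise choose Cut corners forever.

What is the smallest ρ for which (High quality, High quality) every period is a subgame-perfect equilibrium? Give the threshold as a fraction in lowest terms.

15/17

Brio: cooperation gives 64 each period; deviation gives 106 once then 23 forever.
  64/(1−ρ) ≥ 106 + 23ρ/(1−ρ) ⇒ ρ ≥ 42/83.
Acme: cooperation gives 34 each period; deviation gives 79 once then 28 forever.
  ρ ≥ 45/51 = 15/17.
Both must hold, so the binding constraint is Acme's: ρ ≥ 15/17.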